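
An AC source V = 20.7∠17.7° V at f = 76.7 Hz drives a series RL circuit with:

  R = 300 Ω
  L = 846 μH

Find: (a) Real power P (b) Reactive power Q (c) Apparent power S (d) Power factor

Step 1 — Angular frequency: ω = 2π·f = 2π·76.7 = 481.9 rad/s.
Step 2 — Component impedances:
  R: Z = R = 300 Ω
  L: Z = jωL = j·481.9·0.000846 = 0 + j0.4077 Ω
Step 3 — Series combination: Z_total = R + L = 300 + j0.4077 Ω = 300∠0.1° Ω.
Step 4 — Source phasor: V = 20.7∠17.7° V = 19.72 + j6.293 V.
Step 5 — Current: I = V / Z = 0.06576 + j0.02089 A = 0.069∠17.6° A.
Step 6 — Complex power: S = V·I* = 1.428 + j0.001941 VA.
Step 7 — Real power: P = Re(S) = 1.428 W.
Step 8 — Reactive power: Q = Im(S) = 0.001941 VAR.
Step 9 — Apparent power: |S| = 1.428 VA.
Step 10 — Power factor: PF = P/|S| = 1 (lagging).

(a) P = 1.428 W  (b) Q = 0.001941 VAR  (c) S = 1.428 VA  (d) PF = 1 (lagging)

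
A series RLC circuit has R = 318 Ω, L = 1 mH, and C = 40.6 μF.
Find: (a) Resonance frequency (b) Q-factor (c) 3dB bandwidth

Step 1 — Resonance: ω₀ = 1/√(LC) = 1/√(0.001·4.06e-05) = 4963 rad/s.
Step 2 — f₀ = ω₀/(2π) = 789.9 Hz.
Step 3 — Series Q: Q = ω₀L/R = 4963·0.001/318 = 0.01561.
Step 4 — Bandwidth: Δω = ω₀/Q = 3.18e+05 rad/s; BW = Δω/(2π) = 5.061e+04 Hz.

(a) f₀ = 789.9 Hz  (b) Q = 0.01561  (c) BW = 5.061e+04 Hz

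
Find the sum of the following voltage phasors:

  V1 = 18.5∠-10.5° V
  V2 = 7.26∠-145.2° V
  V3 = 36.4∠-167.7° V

Step 1 — Convert each phasor to rectangular form:
  V1 = 18.5·(cos(-10.5°) + j·sin(-10.5°)) = 18.19 - j3.371 V
  V2 = 7.26·(cos(-145.2°) + j·sin(-145.2°)) = -5.962 - j4.143 V
  V3 = 36.4·(cos(-167.7°) + j·sin(-167.7°)) = -35.56 - j7.754 V
Step 2 — Sum components: V_total = -23.34 - j15.27 V.
Step 3 — Convert to polar: |V_total| = 27.89 V, ∠V_total = -146.8°.

V_total = 27.89∠-146.8° V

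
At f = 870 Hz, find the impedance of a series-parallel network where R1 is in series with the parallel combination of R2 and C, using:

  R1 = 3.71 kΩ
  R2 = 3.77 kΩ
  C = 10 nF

Step 1 — Angular frequency: ω = 2π·f = 2π·870 = 5466 rad/s.
Step 2 — Component impedances:
  R1: Z = R = 3710 Ω
  R2: Z = R = 3770 Ω
  C: Z = 1/(jωC) = -j/(ω·C) = 0 - j1.829e+04 Ω
Step 3 — Parallel branch: R2 || C = 1/(1/R2 + 1/C) = 3616 - j745.3 Ω.
Step 4 — Series with R1: Z_total = R1 + (R2 || C) = 7326 - j745.3 Ω = 7364∠-5.8° Ω.

Z = 7326 - j745.3 Ω = 7364∠-5.8° Ω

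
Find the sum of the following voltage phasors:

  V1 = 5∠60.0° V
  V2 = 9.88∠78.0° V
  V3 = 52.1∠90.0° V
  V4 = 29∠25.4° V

Step 1 — Convert each phasor to rectangular form:
  V1 = 5·(cos(60.0°) + j·sin(60.0°)) = 2.5 + j4.33 V
  V2 = 9.88·(cos(78.0°) + j·sin(78.0°)) = 2.054 + j9.664 V
  V3 = 52.1·(cos(90.0°) + j·sin(90.0°)) = 0 + j52.1 V
  V4 = 29·(cos(25.4°) + j·sin(25.4°)) = 26.2 + j12.44 V
Step 2 — Sum components: V_total = 30.75 + j78.53 V.
Step 3 — Convert to polar: |V_total| = 84.34 V, ∠V_total = 68.6°.

V_total = 84.34∠68.6° V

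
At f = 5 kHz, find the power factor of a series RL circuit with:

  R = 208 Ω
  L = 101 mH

Step 1 — Angular frequency: ω = 2π·f = 2π·5000 = 3.142e+04 rad/s.
Step 2 — Component impedances:
  R: Z = R = 208 Ω
  L: Z = jωL = j·3.142e+04·0.101 = 0 + j3173 Ω
Step 3 — Series combination: Z_total = R + L = 208 + j3173 Ω = 3180∠86.2° Ω.
Step 4 — Power factor: PF = cos(φ) = Re(Z)/|Z| = 208/3180 = 0.06541.
Step 5 — Type: Im(Z) = 3173 ⇒ lagging (phase φ = 86.2°).

PF = 0.06541 (lagging, φ = 86.2°)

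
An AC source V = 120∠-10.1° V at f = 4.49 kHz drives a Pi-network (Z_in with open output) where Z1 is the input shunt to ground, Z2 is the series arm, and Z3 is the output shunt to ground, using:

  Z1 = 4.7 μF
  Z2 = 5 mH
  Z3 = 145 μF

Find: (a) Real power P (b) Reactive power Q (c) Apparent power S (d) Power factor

Step 1 — Angular frequency: ω = 2π·f = 2π·4490 = 2.821e+04 rad/s.
Step 2 — Component impedances:
  Z1: Z = 1/(jωC) = -j/(ω·C) = 0 - j7.542 Ω
  Z2: Z = jωL = j·2.821e+04·0.005 = 0 + j141.1 Ω
  Z3: Z = 1/(jωC) = -j/(ω·C) = 0 - j0.2445 Ω
Step 3 — With open output, the series arm Z2 and the output shunt Z3 appear in series to ground: Z2 + Z3 = 0 + j140.8 Ω.
Step 4 — Parallel with input shunt Z1: Z_in = Z1 || (Z2 + Z3) = 0 - j7.969 Ω = 7.969∠-90.0° Ω.
Step 5 — Source phasor: V = 120∠-10.1° V = 118.1 - j21.04 V.
Step 6 — Current: I = V / Z = 2.641 + j14.83 A = 15.06∠79.9° A.
Step 7 — Complex power: S = V·I* = 0 - j1807 VA.
Step 8 — Real power: P = Re(S) = 0 W.
Step 9 — Reactive power: Q = Im(S) = -1807 VAR.
Step 10 — Apparent power: |S| = 1807 VA.
Step 11 — Power factor: PF = P/|S| = 0 (leading).

(a) P = 0 W  (b) Q = -1807 VAR  (c) S = 1807 VA  (d) PF = 0 (leading)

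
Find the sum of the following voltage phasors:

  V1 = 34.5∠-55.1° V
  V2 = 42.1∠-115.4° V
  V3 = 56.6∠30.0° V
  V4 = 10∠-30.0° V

Step 1 — Convert each phasor to rectangular form:
  V1 = 34.5·(cos(-55.1°) + j·sin(-55.1°)) = 19.74 - j28.3 V
  V2 = 42.1·(cos(-115.4°) + j·sin(-115.4°)) = -18.06 - j38.03 V
  V3 = 56.6·(cos(30.0°) + j·sin(30.0°)) = 49.02 + j28.3 V
  V4 = 10·(cos(-30.0°) + j·sin(-30.0°)) = 8.66 - j5 V
Step 2 — Sum components: V_total = 59.36 - j43.03 V.
Step 3 — Convert to polar: |V_total| = 73.31 V, ∠V_total = -35.9°.

V_total = 73.31∠-35.9° V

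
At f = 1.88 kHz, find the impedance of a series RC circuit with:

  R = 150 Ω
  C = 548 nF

Step 1 — Angular frequency: ω = 2π·f = 2π·1880 = 1.181e+04 rad/s.
Step 2 — Component impedances:
  R: Z = R = 150 Ω
  C: Z = 1/(jωC) = -j/(ω·C) = 0 - j154.5 Ω
Step 3 — Series combination: Z_total = R + C = 150 - j154.5 Ω = 215.3∠-45.8° Ω.

Z = 150 - j154.5 Ω = 215.3∠-45.8° Ω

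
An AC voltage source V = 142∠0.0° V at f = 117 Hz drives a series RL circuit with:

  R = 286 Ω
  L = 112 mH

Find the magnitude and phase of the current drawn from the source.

Step 1 — Angular frequency: ω = 2π·f = 2π·117 = 735.1 rad/s.
Step 2 — Component impedances:
  R: Z = R = 286 Ω
  L: Z = jωL = j·735.1·0.112 = 0 + j82.33 Ω
Step 3 — Series combination: Z_total = R + L = 286 + j82.33 Ω = 297.6∠16.1° Ω.
Step 4 — Source phasor: V = 142∠0.0° V = 142 V.
Step 5 — Ohm's law: I = V / Z_total = (142) / (286 + j82.33) = 0.4585 - j0.132 A.
Step 6 — Convert to polar: |I| = 0.4771 A, ∠I = -16.1°.

I = 0.4771∠-16.1° A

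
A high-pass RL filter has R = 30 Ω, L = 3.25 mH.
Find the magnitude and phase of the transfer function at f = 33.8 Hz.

Step 1 — Angular frequency: ω = 2π·33.8 = 212.4 rad/s.
Step 2 — Transfer function: H(jω) = jωL/(R + jωL).
Step 3 — Numerator jωL = j·0.6902; denominator R + jωL = 30 + j0.6902.
Step 4 — H = 0.000529 + j0.02299.
Step 5 — Magnitude: |H| = 0.023 (-32.8 dB); phase: φ = 88.7°.

|H| = 0.023 (-32.8 dB), φ = 88.7°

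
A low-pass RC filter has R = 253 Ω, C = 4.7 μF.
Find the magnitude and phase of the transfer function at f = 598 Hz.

Step 1 — Angular frequency: ω = 2π·598 = 3757 rad/s.
Step 2 — Transfer function: H(jω) = 1/(1 + jωRC).
Step 3 — Denominator: 1 + jωRC = 1 + j·3757·253·4.7e-06 = 1 + j4.468.
Step 4 — H = 0.04771 - j0.2131.
Step 5 — Magnitude: |H| = 0.2184 (-13.2 dB); phase: φ = -77.4°.

|H| = 0.2184 (-13.2 dB), φ = -77.4°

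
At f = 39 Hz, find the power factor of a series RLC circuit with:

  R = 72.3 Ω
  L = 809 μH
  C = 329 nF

Step 1 — Angular frequency: ω = 2π·f = 2π·39 = 245 rad/s.
Step 2 — Component impedances:
  R: Z = R = 72.3 Ω
  L: Z = jωL = j·245·0.000809 = 0 + j0.1982 Ω
  C: Z = 1/(jωC) = -j/(ω·C) = 0 - j1.24e+04 Ω
Step 3 — Series combination: Z_total = R + L + C = 72.3 - j1.24e+04 Ω = 1.24e+04∠-89.7° Ω.
Step 4 — Power factor: PF = cos(φ) = Re(Z)/|Z| = 72.3/12404 = 0.005829.
Step 5 — Type: Im(Z) = -1.24e+04 ⇒ leading (phase φ = -89.7°).

PF = 0.005829 (leading, φ = -89.7°)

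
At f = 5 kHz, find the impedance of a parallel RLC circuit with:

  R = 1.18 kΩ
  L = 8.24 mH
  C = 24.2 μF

Step 1 — Angular frequency: ω = 2π·f = 2π·5000 = 3.142e+04 rad/s.
Step 2 — Component impedances:
  R: Z = R = 1180 Ω
  L: Z = jωL = j·3.142e+04·0.00824 = 0 + j258.9 Ω
  C: Z = 1/(jωC) = -j/(ω·C) = 0 - j1.315 Ω
Step 3 — Parallel combination: 1/Z_total = 1/R + 1/L + 1/C; Z_total = 0.001481 - j1.322 Ω = 1.322∠-89.9° Ω.

Z = 0.001481 - j1.322 Ω = 1.322∠-89.9° Ω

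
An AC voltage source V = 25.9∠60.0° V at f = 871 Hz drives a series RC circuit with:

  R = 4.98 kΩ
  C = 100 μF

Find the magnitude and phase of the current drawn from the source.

Step 1 — Angular frequency: ω = 2π·f = 2π·871 = 5473 rad/s.
Step 2 — Component impedances:
  R: Z = R = 4980 Ω
  C: Z = 1/(jωC) = -j/(ω·C) = 0 - j1.827 Ω
Step 3 — Series combination: Z_total = R + C = 4980 - j1.827 Ω = 4980∠-0.0° Ω.
Step 4 — Source phasor: V = 25.9∠60.0° V = 12.95 + j22.43 V.
Step 5 — Ohm's law: I = V / Z_total = (12.95 + j22.43) / (4980 - j1.827) = 0.002599 + j0.004505 A.
Step 6 — Convert to polar: |I| = 0.005201 A, ∠I = 60.0°.

I = 0.005201∠60.0° A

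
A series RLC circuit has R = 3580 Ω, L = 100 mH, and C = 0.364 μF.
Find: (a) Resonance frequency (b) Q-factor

Step 1 — Resonance condition Im(Z)=0 gives ω₀ = 1/√(LC).
Step 2 — ω₀ = 1/√(0.1·3.64e-07) = 5241 rad/s.
Step 3 — f₀ = ω₀/(2π) = 834.2 Hz.
Step 4 — Series Q: Q = ω₀L/R = 5241·0.1/3580 = 0.1464.

(a) f₀ = 834.2 Hz  (b) Q = 0.1464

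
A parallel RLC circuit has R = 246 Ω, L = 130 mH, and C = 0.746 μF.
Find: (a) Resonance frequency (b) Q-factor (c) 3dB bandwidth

Step 1 — Resonance: ω₀ = 1/√(LC) = 1/√(0.13·7.46e-07) = 3211 rad/s.
Step 2 — f₀ = ω₀/(2π) = 511.1 Hz.
Step 3 — Parallel Q: Q = R/(ω₀L) = 246/(3211·0.13) = 0.5893.
Step 4 — Bandwidth: Δω = ω₀/Q = 5449 rad/s; BW = Δω/(2π) = 867.3 Hz.

(a) f₀ = 511.1 Hz  (b) Q = 0.5893  (c) BW = 867.3 Hz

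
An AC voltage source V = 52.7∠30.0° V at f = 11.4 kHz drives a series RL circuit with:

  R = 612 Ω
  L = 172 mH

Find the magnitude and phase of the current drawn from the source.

Step 1 — Angular frequency: ω = 2π·f = 2π·1.14e+04 = 7.163e+04 rad/s.
Step 2 — Component impedances:
  R: Z = R = 612 Ω
  L: Z = jωL = j·7.163e+04·0.172 = 0 + j1.232e+04 Ω
Step 3 — Series combination: Z_total = R + L = 612 + j1.232e+04 Ω = 1.234e+04∠87.2° Ω.
Step 4 — Source phasor: V = 52.7∠30.0° V = 45.64 + j26.35 V.
Step 5 — Ohm's law: I = V / Z_total = (45.64 + j26.35) / (612 + j1.232e+04) = 0.002317 - j0.003589 A.
Step 6 — Convert to polar: |I| = 0.004272 A, ∠I = -57.2°.

I = 0.004272∠-57.2° A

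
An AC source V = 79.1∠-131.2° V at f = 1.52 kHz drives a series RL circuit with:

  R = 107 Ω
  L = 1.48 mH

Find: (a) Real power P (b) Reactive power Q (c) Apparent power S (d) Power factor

Step 1 — Angular frequency: ω = 2π·f = 2π·1520 = 9550 rad/s.
Step 2 — Component impedances:
  R: Z = R = 107 Ω
  L: Z = jωL = j·9550·0.00148 = 0 + j14.13 Ω
Step 3 — Series combination: Z_total = R + L = 107 + j14.13 Ω = 107.9∠7.5° Ω.
Step 4 — Source phasor: V = 79.1∠-131.2° V = -52.1 - j59.52 V.
Step 5 — Current: I = V / Z = -0.5508 - j0.4835 A = 0.7329∠-138.7° A.
Step 6 — Complex power: S = V·I* = 57.47 + j7.592 VA.
Step 7 — Real power: P = Re(S) = 57.47 W.
Step 8 — Reactive power: Q = Im(S) = 7.592 VAR.
Step 9 — Apparent power: |S| = 57.97 VA.
Step 10 — Power factor: PF = P/|S| = 0.9914 (lagging).

(a) P = 57.47 W  (b) Q = 7.592 VAR  (c) S = 57.97 VA  (d) PF = 0.9914 (lagging)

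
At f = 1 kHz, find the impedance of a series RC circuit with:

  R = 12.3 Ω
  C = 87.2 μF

Step 1 — Angular frequency: ω = 2π·f = 2π·1000 = 6283 rad/s.
Step 2 — Component impedances:
  R: Z = R = 12.3 Ω
  C: Z = 1/(jωC) = -j/(ω·C) = 0 - j1.825 Ω
Step 3 — Series combination: Z_total = R + C = 12.3 - j1.825 Ω = 12.43∠-8.4° Ω.

Z = 12.3 - j1.825 Ω = 12.43∠-8.4° Ω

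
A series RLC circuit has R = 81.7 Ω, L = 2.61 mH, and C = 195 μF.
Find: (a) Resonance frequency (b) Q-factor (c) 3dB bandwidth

Step 1 — Resonance: ω₀ = 1/√(LC) = 1/√(0.00261·0.000195) = 1402 rad/s.
Step 2 — f₀ = ω₀/(2π) = 223.1 Hz.
Step 3 — Series Q: Q = ω₀L/R = 1402·0.00261/81.7 = 0.04478.
Step 4 — Bandwidth: Δω = ω₀/Q = 3.13e+04 rad/s; BW = Δω/(2π) = 4982 Hz.

(a) f₀ = 223.1 Hz  (b) Q = 0.04478  (c) BW = 4982 Hz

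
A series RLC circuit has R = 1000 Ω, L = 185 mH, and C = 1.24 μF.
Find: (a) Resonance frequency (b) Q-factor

Step 1 — Resonance condition Im(Z)=0 gives ω₀ = 1/√(LC).
Step 2 — ω₀ = 1/√(0.185·1.24e-06) = 2088 rad/s.
Step 3 — f₀ = ω₀/(2π) = 332.3 Hz.
Step 4 — Series Q: Q = ω₀L/R = 2088·0.185/1000 = 0.3863.

(a) f₀ = 332.3 Hz  (b) Q = 0.3863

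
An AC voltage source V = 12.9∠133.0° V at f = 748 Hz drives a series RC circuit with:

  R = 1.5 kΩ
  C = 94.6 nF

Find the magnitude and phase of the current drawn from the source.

Step 1 — Angular frequency: ω = 2π·f = 2π·748 = 4700 rad/s.
Step 2 — Component impedances:
  R: Z = R = 1500 Ω
  C: Z = 1/(jωC) = -j/(ω·C) = 0 - j2249 Ω
Step 3 — Series combination: Z_total = R + C = 1500 - j2249 Ω = 2703∠-56.3° Ω.
Step 4 — Source phasor: V = 12.9∠133.0° V = -8.798 + j9.434 V.
Step 5 — Ohm's law: I = V / Z_total = (-8.798 + j9.434) / (1500 - j2249) = -0.004709 - j0.0007711 A.
Step 6 — Convert to polar: |I| = 0.004772 A, ∠I = -170.7°.

I = 0.004772∠-170.7° A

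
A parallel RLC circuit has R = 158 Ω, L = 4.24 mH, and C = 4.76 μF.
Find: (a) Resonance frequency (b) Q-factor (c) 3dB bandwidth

Step 1 — Resonance: ω₀ = 1/√(LC) = 1/√(0.00424·4.76e-06) = 7039 rad/s.
Step 2 — f₀ = ω₀/(2π) = 1120 Hz.
Step 3 — Parallel Q: Q = R/(ω₀L) = 158/(7039·0.00424) = 5.294.
Step 4 — Bandwidth: Δω = ω₀/Q = 1330 rad/s; BW = Δω/(2π) = 211.6 Hz.

(a) f₀ = 1120 Hz  (b) Q = 5.294  (c) BW = 211.6 Hz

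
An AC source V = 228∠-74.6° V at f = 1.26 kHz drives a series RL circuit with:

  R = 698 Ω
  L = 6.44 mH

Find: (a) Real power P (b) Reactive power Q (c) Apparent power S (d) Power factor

Step 1 — Angular frequency: ω = 2π·f = 2π·1260 = 7917 rad/s.
Step 2 — Component impedances:
  R: Z = R = 698 Ω
  L: Z = jωL = j·7917·0.00644 = 0 + j50.98 Ω
Step 3 — Series combination: Z_total = R + L = 698 + j50.98 Ω = 699.9∠4.2° Ω.
Step 4 — Source phasor: V = 228∠-74.6° V = 60.55 - j219.8 V.
Step 5 — Current: I = V / Z = 0.0634 - j0.3196 A = 0.3258∠-78.8° A.
Step 6 — Complex power: S = V·I* = 74.08 + j5.411 VA.
Step 7 — Real power: P = Re(S) = 74.08 W.
Step 8 — Reactive power: Q = Im(S) = 5.411 VAR.
Step 9 — Apparent power: |S| = 74.28 VA.
Step 10 — Power factor: PF = P/|S| = 0.9973 (lagging).

(a) P = 74.08 W  (b) Q = 5.411 VAR  (c) S = 74.28 VA  (d) PF = 0.9973 (lagging)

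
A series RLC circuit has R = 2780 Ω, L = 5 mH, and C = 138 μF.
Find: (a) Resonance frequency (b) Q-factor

Step 1 — Resonance condition Im(Z)=0 gives ω₀ = 1/√(LC).
Step 2 — ω₀ = 1/√(0.005·0.000138) = 1204 rad/s.
Step 3 — f₀ = ω₀/(2π) = 191.6 Hz.
Step 4 — Series Q: Q = ω₀L/R = 1204·0.005/2780 = 0.002165.

(a) f₀ = 191.6 Hz  (b) Q = 0.002165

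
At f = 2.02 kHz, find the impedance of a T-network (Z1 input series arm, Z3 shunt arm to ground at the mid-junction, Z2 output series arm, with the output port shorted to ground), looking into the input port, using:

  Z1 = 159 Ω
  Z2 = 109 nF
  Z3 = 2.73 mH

Step 1 — Angular frequency: ω = 2π·f = 2π·2020 = 1.269e+04 rad/s.
Step 2 — Component impedances:
  Z1: Z = R = 159 Ω
  Z2: Z = 1/(jωC) = -j/(ω·C) = 0 - j722.8 Ω
  Z3: Z = jωL = j·1.269e+04·0.00273 = 0 + j34.65 Ω
Step 3 — With the output port shorted to ground, the output series arm Z2 runs from the junction to ground; the shunt arm Z3 also runs from the junction to ground. They appear in parallel: Z3 || Z2 = 0 + j36.39 Ω.
Step 4 — Series with input arm Z1: Z_in = Z1 + (Z3 || Z2) = 159 + j36.39 Ω = 163.1∠12.9° Ω.

Z = 159 + j36.39 Ω = 163.1∠12.9° Ω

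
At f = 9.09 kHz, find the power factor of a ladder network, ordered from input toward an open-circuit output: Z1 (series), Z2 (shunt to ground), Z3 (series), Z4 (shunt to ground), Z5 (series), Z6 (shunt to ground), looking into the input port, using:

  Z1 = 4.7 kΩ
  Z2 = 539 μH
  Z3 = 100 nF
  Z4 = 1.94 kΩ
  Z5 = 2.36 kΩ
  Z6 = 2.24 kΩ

Step 1 — Angular frequency: ω = 2π·f = 2π·9090 = 5.711e+04 rad/s.
Step 2 — Component impedances:
  Z1: Z = R = 4700 Ω
  Z2: Z = jωL = j·5.711e+04·0.000539 = 0 + j30.78 Ω
  Z3: Z = 1/(jωC) = -j/(ω·C) = 0 - j175.1 Ω
  Z4: Z = R = 1940 Ω
  Z5: Z = R = 2360 Ω
  Z6: Z = R = 2240 Ω
Step 3 — Ladder network (open output): work backward from the far end, alternating series and parallel combinations. Z_in = 4701 + j30.86 Ω = 4701∠0.4° Ω.
Step 4 — Power factor: PF = cos(φ) = Re(Z)/|Z| = 4701/4701 = 1.
Step 5 — Type: Im(Z) = 30.86 ⇒ lagging (phase φ = 0.4°).

PF = 1 (lagging, φ = 0.4°)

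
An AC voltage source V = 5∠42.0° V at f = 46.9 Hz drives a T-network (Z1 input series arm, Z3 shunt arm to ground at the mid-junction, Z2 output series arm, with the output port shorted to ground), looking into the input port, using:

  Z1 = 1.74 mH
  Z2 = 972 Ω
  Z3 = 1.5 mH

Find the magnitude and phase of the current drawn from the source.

Step 1 — Angular frequency: ω = 2π·f = 2π·46.9 = 294.7 rad/s.
Step 2 — Component impedances:
  Z1: Z = jωL = j·294.7·0.00174 = 0 + j0.5127 Ω
  Z2: Z = R = 972 Ω
  Z3: Z = jωL = j·294.7·0.0015 = 0 + j0.442 Ω
Step 3 — With the output port shorted to ground, the output series arm Z2 runs from the junction to ground; the shunt arm Z3 also runs from the junction to ground. They appear in parallel: Z3 || Z2 = 0.000201 + j0.442 Ω.
Step 4 — Series with input arm Z1: Z_in = Z1 + (Z3 || Z2) = 0.000201 + j0.9548 Ω = 0.9548∠90.0° Ω.
Step 5 — Source phasor: V = 5∠42.0° V = 3.716 + j3.346 V.
Step 6 — Ohm's law: I = V / Z_total = (3.716 + j3.346) / (0.000201 + j0.9548) = 3.505 - j3.891 A.
Step 7 — Convert to polar: |I| = 5.237 A, ∠I = -48.0°.

I = 5.237∠-48.0° A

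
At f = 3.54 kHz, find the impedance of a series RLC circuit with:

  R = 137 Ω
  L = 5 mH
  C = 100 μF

Step 1 — Angular frequency: ω = 2π·f = 2π·3540 = 2.224e+04 rad/s.
Step 2 — Component impedances:
  R: Z = R = 137 Ω
  L: Z = jωL = j·2.224e+04·0.005 = 0 + j111.2 Ω
  C: Z = 1/(jωC) = -j/(ω·C) = 0 - j0.4496 Ω
Step 3 — Series combination: Z_total = R + L + C = 137 + j110.8 Ω = 176.2∠39.0° Ω.

Z = 137 + j110.8 Ω = 176.2∠39.0° Ω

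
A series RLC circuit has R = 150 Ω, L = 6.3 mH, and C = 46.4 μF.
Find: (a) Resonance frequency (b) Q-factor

Step 1 — Resonance condition Im(Z)=0 gives ω₀ = 1/√(LC).
Step 2 — ω₀ = 1/√(0.0063·4.64e-05) = 1850 rad/s.
Step 3 — f₀ = ω₀/(2π) = 294.4 Hz.
Step 4 — Series Q: Q = ω₀L/R = 1850·0.0063/150 = 0.07768.

(a) f₀ = 294.4 Hz  (b) Q = 0.07768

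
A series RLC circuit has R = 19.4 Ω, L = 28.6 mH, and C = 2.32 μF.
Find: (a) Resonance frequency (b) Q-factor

Step 1 — Resonance condition Im(Z)=0 gives ω₀ = 1/√(LC).
Step 2 — ω₀ = 1/√(0.0286·2.32e-06) = 3882 rad/s.
Step 3 — f₀ = ω₀/(2π) = 617.9 Hz.
Step 4 — Series Q: Q = ω₀L/R = 3882·0.0286/19.4 = 5.723.

(a) f₀ = 617.9 Hz  (b) Q = 5.723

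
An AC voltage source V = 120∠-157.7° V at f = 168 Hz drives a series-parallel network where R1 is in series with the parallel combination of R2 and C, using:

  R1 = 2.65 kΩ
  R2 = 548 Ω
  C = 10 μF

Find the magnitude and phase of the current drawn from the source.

Step 1 — Angular frequency: ω = 2π·f = 2π·168 = 1056 rad/s.
Step 2 — Component impedances:
  R1: Z = R = 2650 Ω
  R2: Z = R = 548 Ω
  C: Z = 1/(jωC) = -j/(ω·C) = 0 - j94.74 Ω
Step 3 — Parallel branch: R2 || C = 1/(1/R2 + 1/C) = 15.9 - j91.99 Ω.
Step 4 — Series with R1: Z_total = R1 + (R2 || C) = 2666 - j91.99 Ω = 2667∠-2.0° Ω.
Step 5 — Source phasor: V = 120∠-157.7° V = -111 - j45.53 V.
Step 6 — Ohm's law: I = V / Z_total = (-111 - j45.53) / (2666 - j91.99) = -0.04101 - j0.0185 A.
Step 7 — Convert to polar: |I| = 0.04499 A, ∠I = -155.7°.

I = 0.04499∠-155.7° A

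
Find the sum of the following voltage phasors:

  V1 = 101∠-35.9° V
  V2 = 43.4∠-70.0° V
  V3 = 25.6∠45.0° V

Step 1 — Convert each phasor to rectangular form:
  V1 = 101·(cos(-35.9°) + j·sin(-35.9°)) = 81.81 - j59.22 V
  V2 = 43.4·(cos(-70.0°) + j·sin(-70.0°)) = 14.84 - j40.78 V
  V3 = 25.6·(cos(45.0°) + j·sin(45.0°)) = 18.1 + j18.1 V
Step 2 — Sum components: V_total = 114.8 - j81.9 V.
Step 3 — Convert to polar: |V_total| = 141 V, ∠V_total = -35.5°.

V_total = 141∠-35.5° V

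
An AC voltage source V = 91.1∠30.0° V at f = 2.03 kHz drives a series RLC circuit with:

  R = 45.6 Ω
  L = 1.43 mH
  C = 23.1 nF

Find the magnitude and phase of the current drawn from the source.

Step 1 — Angular frequency: ω = 2π·f = 2π·2030 = 1.275e+04 rad/s.
Step 2 — Component impedances:
  R: Z = R = 45.6 Ω
  L: Z = jωL = j·1.275e+04·0.00143 = 0 + j18.24 Ω
  C: Z = 1/(jωC) = -j/(ω·C) = 0 - j3394 Ω
Step 3 — Series combination: Z_total = R + L + C = 45.6 - j3376 Ω = 3376∠-89.2° Ω.
Step 4 — Source phasor: V = 91.1∠30.0° V = 78.89 + j45.55 V.
Step 5 — Ohm's law: I = V / Z_total = (78.89 + j45.55) / (45.6 - j3376) = -0.01318 + j0.02355 A.
Step 6 — Convert to polar: |I| = 0.02698 A, ∠I = 119.2°.

I = 0.02698∠119.2° A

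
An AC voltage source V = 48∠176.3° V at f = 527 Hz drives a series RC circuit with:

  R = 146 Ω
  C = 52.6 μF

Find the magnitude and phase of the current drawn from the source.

Step 1 — Angular frequency: ω = 2π·f = 2π·527 = 3311 rad/s.
Step 2 — Component impedances:
  R: Z = R = 146 Ω
  C: Z = 1/(jωC) = -j/(ω·C) = 0 - j5.741 Ω
Step 3 — Series combination: Z_total = R + C = 146 - j5.741 Ω = 146.1∠-2.3° Ω.
Step 4 — Source phasor: V = 48∠176.3° V = -47.9 + j3.098 V.
Step 5 — Ohm's law: I = V / Z_total = (-47.9 + j3.098) / (146 - j5.741) = -0.3284 + j0.008301 A.
Step 6 — Convert to polar: |I| = 0.3285 A, ∠I = 178.6°.

I = 0.3285∠178.6° A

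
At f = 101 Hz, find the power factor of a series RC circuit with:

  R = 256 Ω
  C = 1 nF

Step 1 — Angular frequency: ω = 2π·f = 2π·101 = 634.6 rad/s.
Step 2 — Component impedances:
  R: Z = R = 256 Ω
  C: Z = 1/(jωC) = -j/(ω·C) = 0 - j1.576e+06 Ω
Step 3 — Series combination: Z_total = R + C = 256 - j1.576e+06 Ω = 1.576e+06∠-90.0° Ω.
Step 4 — Power factor: PF = cos(φ) = Re(Z)/|Z| = 256/1.5758e+06 = 0.0001625.
Step 5 — Type: Im(Z) = -1.576e+06 ⇒ leading (phase φ = -90.0°).

PF = 0.0001625 (leading, φ = -90.0°)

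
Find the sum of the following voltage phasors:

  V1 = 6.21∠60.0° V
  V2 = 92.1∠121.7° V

Step 1 — Convert each phasor to rectangular form:
  V1 = 6.21·(cos(60.0°) + j·sin(60.0°)) = 3.105 + j5.378 V
  V2 = 92.1·(cos(121.7°) + j·sin(121.7°)) = -48.4 + j78.36 V
Step 2 — Sum components: V_total = -45.29 + j83.74 V.
Step 3 — Convert to polar: |V_total| = 95.2 V, ∠V_total = 118.4°.

V_total = 95.2∠118.4° V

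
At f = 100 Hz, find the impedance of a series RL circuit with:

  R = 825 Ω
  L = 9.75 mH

Step 1 — Angular frequency: ω = 2π·f = 2π·100 = 628.3 rad/s.
Step 2 — Component impedances:
  R: Z = R = 825 Ω
  L: Z = jωL = j·628.3·0.00975 = 0 + j6.126 Ω
Step 3 — Series combination: Z_total = R + L = 825 + j6.126 Ω = 825∠0.4° Ω.

Z = 825 + j6.126 Ω = 825∠0.4° Ω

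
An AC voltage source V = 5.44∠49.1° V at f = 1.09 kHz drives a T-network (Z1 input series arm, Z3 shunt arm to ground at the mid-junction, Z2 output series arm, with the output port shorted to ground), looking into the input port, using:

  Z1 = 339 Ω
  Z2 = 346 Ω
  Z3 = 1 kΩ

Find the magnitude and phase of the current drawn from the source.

Step 1 — Angular frequency: ω = 2π·f = 2π·1090 = 6849 rad/s.
Step 2 — Component impedances:
  Z1: Z = R = 339 Ω
  Z2: Z = R = 346 Ω
  Z3: Z = R = 1000 Ω
Step 3 — With the output port shorted to ground, the output series arm Z2 runs from the junction to ground; the shunt arm Z3 also runs from the junction to ground. They appear in parallel: Z3 || Z2 = 257.1 Ω.
Step 4 — Series with input arm Z1: Z_in = Z1 + (Z3 || Z2) = 596.1 Ω = 596.1∠0.0° Ω.
Step 5 — Source phasor: V = 5.44∠49.1° V = 3.562 + j4.112 V.
Step 6 — Ohm's law: I = V / Z_total = (3.562 + j4.112) / (596.1) = 0.005976 + j0.006898 A.
Step 7 — Convert to polar: |I| = 0.009127 A, ∠I = 49.1°.

I = 0.009127∠49.1° A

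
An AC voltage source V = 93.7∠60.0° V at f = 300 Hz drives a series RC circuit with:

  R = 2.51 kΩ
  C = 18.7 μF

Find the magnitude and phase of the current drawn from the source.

Step 1 — Angular frequency: ω = 2π·f = 2π·300 = 1885 rad/s.
Step 2 — Component impedances:
  R: Z = R = 2510 Ω
  C: Z = 1/(jωC) = -j/(ω·C) = 0 - j28.37 Ω
Step 3 — Series combination: Z_total = R + C = 2510 - j28.37 Ω = 2510∠-0.6° Ω.
Step 4 — Source phasor: V = 93.7∠60.0° V = 46.85 + j81.15 V.
Step 5 — Ohm's law: I = V / Z_total = (46.85 + j81.15) / (2510 - j28.37) = 0.0183 + j0.03254 A.
Step 6 — Convert to polar: |I| = 0.03733 A, ∠I = 60.6°.

I = 0.03733∠60.6° A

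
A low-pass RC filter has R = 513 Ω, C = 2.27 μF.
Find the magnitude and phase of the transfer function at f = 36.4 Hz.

Step 1 — Angular frequency: ω = 2π·36.4 = 228.7 rad/s.
Step 2 — Transfer function: H(jω) = 1/(1 + jωRC).
Step 3 — Denominator: 1 + jωRC = 1 + j·228.7·513·2.27e-06 = 1 + j0.2663.
Step 4 — H = 0.9338 - j0.2487.
Step 5 — Magnitude: |H| = 0.9663 (-0.3 dB); phase: φ = -14.9°.

|H| = 0.9663 (-0.3 dB), φ = -14.9°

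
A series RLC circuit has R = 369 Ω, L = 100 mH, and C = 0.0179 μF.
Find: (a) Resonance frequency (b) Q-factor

Step 1 — Resonance condition Im(Z)=0 gives ω₀ = 1/√(LC).
Step 2 — ω₀ = 1/√(0.1·1.79e-08) = 2.364e+04 rad/s.
Step 3 — f₀ = ω₀/(2π) = 3762 Hz.
Step 4 — Series Q: Q = ω₀L/R = 2.364e+04·0.1/369 = 6.405.

(a) f₀ = 3762 Hz  (b) Q = 6.405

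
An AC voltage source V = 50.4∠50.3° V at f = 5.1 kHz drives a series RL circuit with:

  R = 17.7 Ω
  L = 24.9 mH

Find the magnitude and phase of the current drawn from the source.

Step 1 — Angular frequency: ω = 2π·f = 2π·5100 = 3.204e+04 rad/s.
Step 2 — Component impedances:
  R: Z = R = 17.7 Ω
  L: Z = jωL = j·3.204e+04·0.0249 = 0 + j797.9 Ω
Step 3 — Series combination: Z_total = R + L = 17.7 + j797.9 Ω = 798.1∠88.7° Ω.
Step 4 — Source phasor: V = 50.4∠50.3° V = 32.19 + j38.78 V.
Step 5 — Ohm's law: I = V / Z_total = (32.19 + j38.78) / (17.7 + j797.9) = 0.04947 - j0.03925 A.
Step 6 — Convert to polar: |I| = 0.06315 A, ∠I = -38.4°.

I = 0.06315∠-38.4° A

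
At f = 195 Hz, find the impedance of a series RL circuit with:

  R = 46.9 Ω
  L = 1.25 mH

Step 1 — Angular frequency: ω = 2π·f = 2π·195 = 1225 rad/s.
Step 2 — Component impedances:
  R: Z = R = 46.9 Ω
  L: Z = jωL = j·1225·0.00125 = 0 + j1.532 Ω
Step 3 — Series combination: Z_total = R + L = 46.9 + j1.532 Ω = 46.92∠1.9° Ω.

Z = 46.9 + j1.532 Ω = 46.92∠1.9° Ω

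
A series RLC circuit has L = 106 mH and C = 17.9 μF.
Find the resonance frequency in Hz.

Step 1 — Resonance condition Im(Z)=0 gives ω₀ = 1/√(LC).
Step 2 — ω₀ = 1/√(0.106·1.79e-05) = 726 rad/s.
Step 3 — f₀ = ω₀/(2π) = 115.5 Hz.

f₀ = 115.5 Hz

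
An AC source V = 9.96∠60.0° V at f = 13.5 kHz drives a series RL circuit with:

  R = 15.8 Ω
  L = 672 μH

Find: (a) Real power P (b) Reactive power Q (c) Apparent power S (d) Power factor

Step 1 — Angular frequency: ω = 2π·f = 2π·1.35e+04 = 8.482e+04 rad/s.
Step 2 — Component impedances:
  R: Z = R = 15.8 Ω
  L: Z = jωL = j·8.482e+04·0.000672 = 0 + j57 Ω
Step 3 — Series combination: Z_total = R + L = 15.8 + j57 Ω = 59.15∠74.5° Ω.
Step 4 — Source phasor: V = 9.96∠60.0° V = 4.98 + j8.626 V.
Step 5 — Current: I = V / Z = 0.163 - j0.04218 A = 0.1684∠-14.5° A.
Step 6 — Complex power: S = V·I* = 0.448 + j1.616 VA.
Step 7 — Real power: P = Re(S) = 0.448 W.
Step 8 — Reactive power: Q = Im(S) = 1.616 VAR.
Step 9 — Apparent power: |S| = 1.677 VA.
Step 10 — Power factor: PF = P/|S| = 0.2671 (lagging).

(a) P = 0.448 W  (b) Q = 1.616 VAR  (c) S = 1.677 VA  (d) PF = 0.2671 (lagging)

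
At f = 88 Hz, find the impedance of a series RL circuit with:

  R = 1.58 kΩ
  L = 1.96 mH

Step 1 — Angular frequency: ω = 2π·f = 2π·88 = 552.9 rad/s.
Step 2 — Component impedances:
  R: Z = R = 1580 Ω
  L: Z = jωL = j·552.9·0.00196 = 0 + j1.084 Ω
Step 3 — Series combination: Z_total = R + L = 1580 + j1.084 Ω = 1580∠0.0° Ω.

Z = 1580 + j1.084 Ω = 1580∠0.0° Ω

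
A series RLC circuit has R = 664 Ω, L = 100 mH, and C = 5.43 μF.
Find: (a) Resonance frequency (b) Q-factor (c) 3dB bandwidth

Step 1 — Resonance condition Im(Z)=0 gives ω₀ = 1/√(LC).
Step 2 — ω₀ = 1/√(0.1·5.43e-06) = 1357 rad/s.
Step 3 — f₀ = ω₀/(2π) = 216 Hz.
Step 4 — Series Q: Q = ω₀L/R = 1357·0.1/664 = 0.2044.
Step 5 — 3dB bandwidth: Δω = ω₀/Q = 6640 rad/s; BW = Δω/(2π) = 1057 Hz.

(a) f₀ = 216 Hz  (b) Q = 0.2044  (c) BW = 1057 Hz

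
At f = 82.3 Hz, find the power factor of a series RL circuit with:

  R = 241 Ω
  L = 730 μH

Step 1 — Angular frequency: ω = 2π·f = 2π·82.3 = 517.1 rad/s.
Step 2 — Component impedances:
  R: Z = R = 241 Ω
  L: Z = jωL = j·517.1·0.00073 = 0 + j0.3775 Ω
Step 3 — Series combination: Z_total = R + L = 241 + j0.3775 Ω = 241∠0.1° Ω.
Step 4 — Power factor: PF = cos(φ) = Re(Z)/|Z| = 241/241 = 1.
Step 5 — Type: Im(Z) = 0.3775 ⇒ lagging (phase φ = 0.1°).

PF = 1 (lagging, φ = 0.1°)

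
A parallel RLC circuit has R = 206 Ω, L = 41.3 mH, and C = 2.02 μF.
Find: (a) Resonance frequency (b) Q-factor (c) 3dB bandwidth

Step 1 — Resonance: ω₀ = 1/√(LC) = 1/√(0.0413·2.02e-06) = 3462 rad/s.
Step 2 — f₀ = ω₀/(2π) = 551 Hz.
Step 3 — Parallel Q: Q = R/(ω₀L) = 206/(3462·0.0413) = 1.441.
Step 4 — Bandwidth: Δω = ω₀/Q = 2403 rad/s; BW = Δω/(2π) = 382.5 Hz.

(a) f₀ = 551 Hz  (b) Q = 1.441  (c) BW = 382.5 Hz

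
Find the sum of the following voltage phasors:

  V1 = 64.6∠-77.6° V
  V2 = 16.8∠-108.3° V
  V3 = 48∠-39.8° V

Step 1 — Convert each phasor to rectangular form:
  V1 = 64.6·(cos(-77.6°) + j·sin(-77.6°)) = 13.87 - j63.09 V
  V2 = 16.8·(cos(-108.3°) + j·sin(-108.3°)) = -5.275 - j15.95 V
  V3 = 48·(cos(-39.8°) + j·sin(-39.8°)) = 36.88 - j30.73 V
Step 2 — Sum components: V_total = 45.47 - j109.8 V.
Step 3 — Convert to polar: |V_total| = 118.8 V, ∠V_total = -67.5°.

V_total = 118.8∠-67.5° V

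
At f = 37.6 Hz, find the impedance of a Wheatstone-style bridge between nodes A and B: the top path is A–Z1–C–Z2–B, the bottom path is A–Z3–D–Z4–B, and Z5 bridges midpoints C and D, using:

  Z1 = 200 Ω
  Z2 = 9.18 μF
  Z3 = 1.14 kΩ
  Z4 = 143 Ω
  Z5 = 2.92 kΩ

Step 1 — Angular frequency: ω = 2π·f = 2π·37.6 = 236.2 rad/s.
Step 2 — Component impedances:
  Z1: Z = R = 200 Ω
  Z2: Z = 1/(jωC) = -j/(ω·C) = 0 - j461.1 Ω
  Z3: Z = R = 1140 Ω
  Z4: Z = R = 143 Ω
  Z5: Z = R = 2920 Ω
Step 3 — Bridge requires nodal analysis (the Z5 bridge couples midpoints C and D, so the two paths cannot be reduced to a simple series/parallel combination). Setting node B to ground and injecting 1 A at node A, the 3-node admittance system at A, C, D solves to V_A = Z_AB = 300.7 - j294.2 Ω = 420.7∠-44.4° Ω.

Z = 300.7 - j294.2 Ω = 420.7∠-44.4° Ω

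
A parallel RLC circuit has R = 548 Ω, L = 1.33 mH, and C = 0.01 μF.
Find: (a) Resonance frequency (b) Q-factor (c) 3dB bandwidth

Step 1 — Resonance: ω₀ = 1/√(LC) = 1/√(0.00133·1e-08) = 2.742e+05 rad/s.
Step 2 — f₀ = ω₀/(2π) = 4.364e+04 Hz.
Step 3 — Parallel Q: Q = R/(ω₀L) = 548/(2.742e+05·0.00133) = 1.503.
Step 4 — Bandwidth: Δω = ω₀/Q = 1.825e+05 rad/s; BW = Δω/(2π) = 2.904e+04 Hz.

(a) f₀ = 4.364e+04 Hz  (b) Q = 1.503  (c) BW = 2.904e+04 Hz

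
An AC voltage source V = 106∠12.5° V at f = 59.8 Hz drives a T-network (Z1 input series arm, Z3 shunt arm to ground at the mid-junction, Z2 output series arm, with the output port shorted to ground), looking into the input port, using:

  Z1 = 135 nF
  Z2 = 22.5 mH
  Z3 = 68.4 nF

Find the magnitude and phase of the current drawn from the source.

Step 1 — Angular frequency: ω = 2π·f = 2π·59.8 = 375.7 rad/s.
Step 2 — Component impedances:
  Z1: Z = 1/(jωC) = -j/(ω·C) = 0 - j1.971e+04 Ω
  Z2: Z = jωL = j·375.7·0.0225 = 0 + j8.454 Ω
  Z3: Z = 1/(jωC) = -j/(ω·C) = 0 - j3.891e+04 Ω
Step 3 — With the output port shorted to ground, the output series arm Z2 runs from the junction to ground; the shunt arm Z3 also runs from the junction to ground. They appear in parallel: Z3 || Z2 = 0 + j8.456 Ω.
Step 4 — Series with input arm Z1: Z_in = Z1 + (Z3 || Z2) = 0 - j1.971e+04 Ω = 1.971e+04∠-90.0° Ω.
Step 5 — Source phasor: V = 106∠12.5° V = 103.5 + j22.94 V.
Step 6 — Ohm's law: I = V / Z_total = (103.5 + j22.94) / (0 - j1.971e+04) = -0.001164 + j0.005252 A.
Step 7 — Convert to polar: |I| = 0.005379 A, ∠I = 102.5°.

I = 0.005379∠102.5° A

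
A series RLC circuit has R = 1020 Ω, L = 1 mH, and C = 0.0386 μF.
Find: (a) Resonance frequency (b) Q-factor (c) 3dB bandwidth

Step 1 — Resonance: ω₀ = 1/√(LC) = 1/√(0.001·3.86e-08) = 1.61e+05 rad/s.
Step 2 — f₀ = ω₀/(2π) = 2.562e+04 Hz.
Step 3 — Series Q: Q = ω₀L/R = 1.61e+05·0.001/1020 = 0.1578.
Step 4 — Bandwidth: Δω = ω₀/Q = 1.02e+06 rad/s; BW = Δω/(2π) = 1.623e+05 Hz.

(a) f₀ = 2.562e+04 Hz  (b) Q = 0.1578  (c) BW = 1.623e+05 Hz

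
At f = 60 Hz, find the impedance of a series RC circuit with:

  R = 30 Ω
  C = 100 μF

Step 1 — Angular frequency: ω = 2π·f = 2π·60 = 377 rad/s.
Step 2 — Component impedances:
  R: Z = R = 30 Ω
  C: Z = 1/(jωC) = -j/(ω·C) = 0 - j26.53 Ω
Step 3 — Series combination: Z_total = R + C = 30 - j26.53 Ω = 40.05∠-41.5° Ω.

Z = 30 - j26.53 Ω = 40.05∠-41.5° Ω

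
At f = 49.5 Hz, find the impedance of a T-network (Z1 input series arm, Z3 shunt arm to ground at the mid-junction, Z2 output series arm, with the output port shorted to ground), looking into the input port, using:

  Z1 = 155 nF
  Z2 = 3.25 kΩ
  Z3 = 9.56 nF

Step 1 — Angular frequency: ω = 2π·f = 2π·49.5 = 311 rad/s.
Step 2 — Component impedances:
  Z1: Z = 1/(jωC) = -j/(ω·C) = 0 - j2.074e+04 Ω
  Z2: Z = R = 3250 Ω
  Z3: Z = 1/(jωC) = -j/(ω·C) = 0 - j3.363e+05 Ω
Step 3 — With the output port shorted to ground, the output series arm Z2 runs from the junction to ground; the shunt arm Z3 also runs from the junction to ground. They appear in parallel: Z3 || Z2 = 3250 - j31.4 Ω.
Step 4 — Series with input arm Z1: Z_in = Z1 + (Z3 || Z2) = 3250 - j2.077e+04 Ω = 2.103e+04∠-81.1° Ω.

Z = 3250 - j2.077e+04 Ω = 2.103e+04∠-81.1° Ω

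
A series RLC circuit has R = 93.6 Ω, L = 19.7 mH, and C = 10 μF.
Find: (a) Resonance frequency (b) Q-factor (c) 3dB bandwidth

Step 1 — Resonance condition Im(Z)=0 gives ω₀ = 1/√(LC).
Step 2 — ω₀ = 1/√(0.0197·1e-05) = 2253 rad/s.
Step 3 — f₀ = ω₀/(2π) = 358.6 Hz.
Step 4 — Series Q: Q = ω₀L/R = 2253·0.0197/93.6 = 0.4742.
Step 5 — 3dB bandwidth: Δω = ω₀/Q = 4751 rad/s; BW = Δω/(2π) = 756.2 Hz.

(a) f₀ = 358.6 Hz  (b) Q = 0.4742  (c) BW = 756.2 Hz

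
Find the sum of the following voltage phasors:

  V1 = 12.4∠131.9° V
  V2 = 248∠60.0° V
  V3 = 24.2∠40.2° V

Step 1 — Convert each phasor to rectangular form:
  V1 = 12.4·(cos(131.9°) + j·sin(131.9°)) = -8.281 + j9.229 V
  V2 = 248·(cos(60.0°) + j·sin(60.0°)) = 124 + j214.8 V
  V3 = 24.2·(cos(40.2°) + j·sin(40.2°)) = 18.48 + j15.62 V
Step 2 — Sum components: V_total = 134.2 + j239.6 V.
Step 3 — Convert to polar: |V_total| = 274.6 V, ∠V_total = 60.7°.

V_total = 274.6∠60.7° V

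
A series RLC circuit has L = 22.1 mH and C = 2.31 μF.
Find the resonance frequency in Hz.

Step 1 — Resonance condition Im(Z)=0 gives ω₀ = 1/√(LC).
Step 2 — ω₀ = 1/√(0.0221·2.31e-06) = 4426 rad/s.
Step 3 — f₀ = ω₀/(2π) = 704.4 Hz.

f₀ = 704.4 Hz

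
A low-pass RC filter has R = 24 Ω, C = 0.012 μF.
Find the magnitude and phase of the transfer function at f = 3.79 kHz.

Step 1 — Angular frequency: ω = 2π·3790 = 2.381e+04 rad/s.
Step 2 — Transfer function: H(jω) = 1/(1 + jωRC).
Step 3 — Denominator: 1 + jωRC = 1 + j·2.381e+04·24·1.2e-08 = 1 + j0.006858.
Step 4 — H = 1 - j0.006858.
Step 5 — Magnitude: |H| = 1 (-0.0 dB); phase: φ = -0.4°.

|H| = 1 (-0.0 dB), φ = -0.4°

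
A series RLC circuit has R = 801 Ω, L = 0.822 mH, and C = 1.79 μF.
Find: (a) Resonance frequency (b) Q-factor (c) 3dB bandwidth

Step 1 — Resonance: ω₀ = 1/√(LC) = 1/√(0.000822·1.79e-06) = 2.607e+04 rad/s.
Step 2 — f₀ = ω₀/(2π) = 4149 Hz.
Step 3 — Series Q: Q = ω₀L/R = 2.607e+04·0.000822/801 = 0.02675.
Step 4 — Bandwidth: Δω = ω₀/Q = 9.745e+05 rad/s; BW = Δω/(2π) = 1.551e+05 Hz.

(a) f₀ = 4149 Hz  (b) Q = 0.02675  (c) BW = 1.551e+05 Hz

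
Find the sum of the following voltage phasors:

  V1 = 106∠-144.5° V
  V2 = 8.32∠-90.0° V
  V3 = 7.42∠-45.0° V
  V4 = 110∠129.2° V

Step 1 — Convert each phasor to rectangular form:
  V1 = 106·(cos(-144.5°) + j·sin(-144.5°)) = -86.3 - j61.55 V
  V2 = 8.32·(cos(-90.0°) + j·sin(-90.0°)) = 0 - j8.32 V
  V3 = 7.42·(cos(-45.0°) + j·sin(-45.0°)) = 5.247 - j5.247 V
  V4 = 110·(cos(129.2°) + j·sin(129.2°)) = -69.52 + j85.24 V
Step 2 — Sum components: V_total = -150.6 + j10.12 V.
Step 3 — Convert to polar: |V_total| = 150.9 V, ∠V_total = 176.2°.

V_total = 150.9∠176.2° V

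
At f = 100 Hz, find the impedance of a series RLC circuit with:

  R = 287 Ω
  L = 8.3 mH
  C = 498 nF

Step 1 — Angular frequency: ω = 2π·f = 2π·100 = 628.3 rad/s.
Step 2 — Component impedances:
  R: Z = R = 287 Ω
  L: Z = jωL = j·628.3·0.0083 = 0 + j5.215 Ω
  C: Z = 1/(jωC) = -j/(ω·C) = 0 - j3196 Ω
Step 3 — Series combination: Z_total = R + L + C = 287 - j3191 Ω = 3204∠-84.9° Ω.

Z = 287 - j3191 Ω = 3204∠-84.9° Ω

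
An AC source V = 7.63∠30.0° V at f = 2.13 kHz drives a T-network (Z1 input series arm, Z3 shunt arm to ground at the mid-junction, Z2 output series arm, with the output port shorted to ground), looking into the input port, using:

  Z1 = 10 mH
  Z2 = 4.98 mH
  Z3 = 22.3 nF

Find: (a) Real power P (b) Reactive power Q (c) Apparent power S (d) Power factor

Step 1 — Angular frequency: ω = 2π·f = 2π·2130 = 1.338e+04 rad/s.
Step 2 — Component impedances:
  Z1: Z = jωL = j·1.338e+04·0.01 = 0 + j133.8 Ω
  Z2: Z = jωL = j·1.338e+04·0.00498 = 0 + j66.65 Ω
  Z3: Z = 1/(jωC) = -j/(ω·C) = 0 - j3351 Ω
Step 3 — With the output port shorted to ground, the output series arm Z2 runs from the junction to ground; the shunt arm Z3 also runs from the junction to ground. They appear in parallel: Z3 || Z2 = 0 + j68 Ω.
Step 4 — Series with input arm Z1: Z_in = Z1 + (Z3 || Z2) = 0 + j201.8 Ω = 201.8∠90.0° Ω.
Step 5 — Source phasor: V = 7.63∠30.0° V = 6.608 + j3.815 V.
Step 6 — Current: I = V / Z = 0.0189 - j0.03274 A = 0.0378∠-60.0° A.
Step 7 — Complex power: S = V·I* = 0 + j0.2884 VA.
Step 8 — Real power: P = Re(S) = 0 W.
Step 9 — Reactive power: Q = Im(S) = 0.2884 VAR.
Step 10 — Apparent power: |S| = 0.2884 VA.
Step 11 — Power factor: PF = P/|S| = 0 (lagging).

(a) P = 0 W  (b) Q = 0.2884 VAR  (c) S = 0.2884 VA  (d) PF = 0 (lagging)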